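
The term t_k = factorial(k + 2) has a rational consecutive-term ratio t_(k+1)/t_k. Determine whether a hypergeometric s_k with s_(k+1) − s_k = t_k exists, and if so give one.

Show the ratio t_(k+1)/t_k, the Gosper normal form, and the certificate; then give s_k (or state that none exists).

none (Gosper's algorithm certifies no s_k)

Compute t_(k+1)/t_k: get k + 3.
A = k + 3, B = 1, C = 1.
Need (k + 3)·f(k+1) − (1)·f(k) = 1.
Bound: deg f ≤ -1.
d = -1 < 0 ⇒ no nonzero polynomial f; not summable.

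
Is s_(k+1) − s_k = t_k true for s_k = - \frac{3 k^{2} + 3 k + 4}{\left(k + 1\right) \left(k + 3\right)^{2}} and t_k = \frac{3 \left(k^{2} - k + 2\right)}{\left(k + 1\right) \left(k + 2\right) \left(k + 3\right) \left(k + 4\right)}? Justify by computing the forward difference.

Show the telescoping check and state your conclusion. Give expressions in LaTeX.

Invalid: residual \frac{- 6 k^{3} - 21 k^{2} - 13 k - 34}{k^{6} + 17 k^{5} + 117 k^{4} + 415 k^{3} + 794 k^{2} + 768 k + 288} ≠ 0.

s_(k+1) = (-3*k - 3*(k + 1)**2 - 7)/((k + 2)*(k + 4)**2)
s_(k+1) − s_k = (3*k**4 + 12*k**3 - 7*k + 38)/(k**6 + 17*k**5 + 117*k**4 + 415*k**3 + 794*k**2 + 768*k + 288)
(s_(k+1) − s_k) − t_k = (-6*k**3 - 21*k**2 - 13*k - 34)/(k**6 + 17*k**5 + 117*k**4 + 415*k**3 + 794*k**2 + 768*k + 288)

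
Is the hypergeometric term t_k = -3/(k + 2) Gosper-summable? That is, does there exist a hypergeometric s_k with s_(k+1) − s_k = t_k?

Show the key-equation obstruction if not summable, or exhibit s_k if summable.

No — t_k has no hypergeometric antidifference.

t_(k+1)/t_k = (k + 2)/(k + 3).
Normal form (A,B,C) = (k + 2, k + 3, 1).
Need (k + 2)·f(k+1) − (k + 2)·f(k) = 1.
Bound: deg f ≤ 0.
Write f(k) = c0. Then LHS − RHS = -1, requiring -1 = 0: contradictory. No certificate.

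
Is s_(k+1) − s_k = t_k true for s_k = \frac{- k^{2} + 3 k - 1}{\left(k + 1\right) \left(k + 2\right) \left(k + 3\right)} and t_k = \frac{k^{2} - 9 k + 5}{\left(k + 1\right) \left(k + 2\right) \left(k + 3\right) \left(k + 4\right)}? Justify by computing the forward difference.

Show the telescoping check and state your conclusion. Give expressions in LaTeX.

valid (s_(k+1) − s_k reduces to t_k)

s_(k+1) = (3*k - (k + 1)**2 + 2)/((k + 2)*(k + 3)*(k + 4))
s_(k+1) − s_k = (k**2 - 9*k + 5)/(k**4 + 10*k**3 + 35*k**2 + 50*k + 24)
(s_(k+1) − s_k) − t_k = 0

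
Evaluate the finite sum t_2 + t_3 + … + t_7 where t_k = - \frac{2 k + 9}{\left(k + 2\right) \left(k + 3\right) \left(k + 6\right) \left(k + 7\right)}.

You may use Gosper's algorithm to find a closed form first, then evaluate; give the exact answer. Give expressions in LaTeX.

Compute t_(k+1)/t_k: get (k + 2)*(k + 6)*(2*k + 11)/((k + 4)*(k + 8)*(2*k + 9)).
A = k + 2, B = k + 8, C = k**3 + 27*k**2/2 + 121*k/2 + 90.
Set up (k + 2)·f(k+1) − (k + 7)·f(k) − (k**3 + 27*k**2/2 + 121*k/2 + 90) = 0.
From deg A=1, deg B=1, deg C=3: d=5.
Coefficient equations give f(k) = k*(k + 3)*(k + 4)*(k + 5)*(k + 8)/24.
Certificate R = B(k−1)f/C = k*(k + 3)*(k + 7)*(k + 8)/(12*(2*k + 9)) gives s_k = k*(-k - 8)/(12*(k**2 + 8*k + 12)).
Check: Δs_k = (-2*k - 9)/(k**4 + 18*k**3 + 113*k**2 + 288*k + 252). ✓
Sum = s_(8) − s_(2); s_(8) = -8/105, s_(2) = -5/96 ⇒ -27/1120.

Σ = -27/1120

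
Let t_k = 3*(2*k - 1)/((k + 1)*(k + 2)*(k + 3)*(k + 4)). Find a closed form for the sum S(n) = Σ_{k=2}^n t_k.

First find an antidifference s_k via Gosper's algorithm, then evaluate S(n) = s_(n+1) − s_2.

Compute t_(k+1)/t_k: get (k + 1)*(2*k + 1)/((k + 5)*(2*k - 1)).
Factor: A=k + 1; B=k + 5; C=k - 1/2.
Key eq: (k + 1)·f(k+1) = (k + 4)·f(k) + (k - 1/2).
d = 3 from the (1,1,1) case.
Solving with deg f ≤ 3: f(k) = -k/2.
R(k) = B(k−1)·f(k)/C(k) = -k*(k + 4)/(2*k - 1); s_k = R·t_k = -3*k/((k + 1)*(k + 2)*(k + 3)).
Δs = 3*(2*k - 1)/(k**4 + 10*k**3 + 35*k**2 + 50*k + 24), as required.
Σ_(k=2)^n t_k = s_(n+1) − s_(2) = (3*(-n - 1)/(n**3 + 9*n**2 + 26*n + 24)) − (-1/10), i.e. (n**3 + 9*n**2 - 4*n - 6)/(10*(n**3 + 9*n**2 + 26*n + 24)).

S(n) = (n**3 + 9*n**2 - 4*n - 6)/(10*(n**3 + 9*n**2 + 26*n + 24))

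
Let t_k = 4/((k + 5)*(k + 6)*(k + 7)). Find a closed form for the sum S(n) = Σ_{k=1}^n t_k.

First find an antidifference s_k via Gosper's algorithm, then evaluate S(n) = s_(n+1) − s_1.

S(n) = n*(n + 13)/(21*(n**2 + 13*n + 42))

Step 1: r(k) = (k + 5)/(k + 8).
Normal form (A,B,C) = (k + 5, k + 8, 1).
Key eq: (k + 5)·f(k+1) = (k + 7)·f(k) + (1).
Degrees (1,1,0) ⇒ d ≤ 2.
A polynomial solution: f(k) = k*(k + 11)/60.
Get s_k = R·t_k = k*(k + 11)/(15*(k + 5)*(k + 6)) with R(k) = B(k−1)f(k)/C(k) = k*(k + 7)*(k + 11)/60.
Check: Δs_k = 4/(k**3 + 18*k**2 + 107*k + 210). ✓
Σ_(k=1)^n t_k = s_(n+1) − s_(1) = ((n**2 + 13*n + 12)/(15*(n**2 + 13*n + 42))) − (2/105), i.e. n*(n + 13)/(21*(n**2 + 13*n + 42)).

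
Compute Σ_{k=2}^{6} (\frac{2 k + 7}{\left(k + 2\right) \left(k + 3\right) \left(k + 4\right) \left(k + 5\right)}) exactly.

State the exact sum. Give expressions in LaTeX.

Σ = 25/792

The ratio is (k + 2)*(2*k + 9)/((k + 6)*(2*k + 7)).
So A=k + 2 and B=k + 6, with C=k + 7/2.
f must satisfy (k + 2)·f(k+1) − (k + 5)·f(k) = k + 7/2.
deg f ≤ 3 (via 1,1,1).
A polynomial solution: f(k) = k*(k + 3)*(k + 6)/16.
Get s_k = R·t_k = k*(k + 6)/(8*(k**2 + 6*k + 8)) with R(k) = B(k−1)f(k)/C(k) = k*(k + 3)*(k + 5)*(k + 6)/(8*(2*k + 7)).
Δs = (2*k + 7)/(k**4 + 14*k**3 + 71*k**2 + 154*k + 120), as required.
Sum = s_(7) − s_(2); s_(7) = 91/792, s_(2) = 1/12 ⇒ 25/792.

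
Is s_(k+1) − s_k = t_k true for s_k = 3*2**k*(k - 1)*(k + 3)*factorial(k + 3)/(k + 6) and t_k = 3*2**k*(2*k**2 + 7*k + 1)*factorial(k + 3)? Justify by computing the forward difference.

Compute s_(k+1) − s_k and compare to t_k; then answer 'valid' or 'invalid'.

s_(k+1) = 6*2**k*k*(k + 4)*factorial(k + 4)/(k + 7)
s_(k+1) − s_k = 3*2**k*(2*k**4 + 27*k**3 + 119*k**2 + 181*k + 21)*factorial(k + 3)/((k + 6)*(k + 7))
(s_(k+1) − s_k) − t_k = -9*2**k*(2*k**3 + 19*k**2 + 42*k + 7)*factorial(k + 3)/((k + 6)*(k + 7))

Invalid: residual -9*2**k*(2*k**3 + 19*k**2 + 42*k + 7)*factorial(k + 3)/((k + 6)*(k + 7)) ≠ 0.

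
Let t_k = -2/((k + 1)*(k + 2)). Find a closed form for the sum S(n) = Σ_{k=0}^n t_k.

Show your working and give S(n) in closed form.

Ratio r(k) = (k + 1)/(k + 3).
Take A(k)=k + 1, B(k)=k + 3, C(k)=1.
Key eq: (k + 1)·f(k+1) = (k + 2)·f(k) + (1).
d = 1 from the (1,1,0) case.
Match coefficients ⇒ f(k) = k.
Then R = B(k−1)f/C = k*(k + 2), so s_k = R(k)·t_k = -2*k/(k + 1).
Verify: -2/(k**2 + 3*k + 2) matches t_k.
Σ_(k=0)^n t_k = s_(n+1) − s_(0) = (2*(-n - 1)/(n + 2)) − (0), i.e. 2*(-n - 1)/(n + 2).

S(n) = 2*(-n - 1)/(n + 2)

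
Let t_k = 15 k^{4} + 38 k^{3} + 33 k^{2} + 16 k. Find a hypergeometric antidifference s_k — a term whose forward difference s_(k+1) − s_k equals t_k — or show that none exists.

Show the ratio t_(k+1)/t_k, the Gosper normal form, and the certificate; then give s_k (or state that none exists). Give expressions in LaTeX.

Ratio r(k) = (15*k**4 + 98*k**3 + 237*k**2 + 256*k + 102)/(k*(15*k**3 + 38*k**2 + 33*k + 16)).
Factor: A=1; B=1; C=k**4 + 38*k**3/15 + 11*k**2/5 + 16*k/15.
Solve (1)·f(k+1) − (1)·f(k) = k**4 + 38*k**3/15 + 11*k**2/5 + 16*k/15.
Degrees (0,0,4) ⇒ d ≤ 5.
Solving with deg f ≤ 5: f(k) = k*(k - 1)*(3*k**3 + 5*k**2 + 2*k + 3)/15.
Certificate R = B(k−1)f/C = (k - 1)*(3*k**3 + 5*k**2 + 2*k + 3)/(15*k**3 + 38*k**2 + 33*k + 16) gives s_k = k*(3*k**4 + 2*k**3 - 3*k**2 + k - 3).
Δs = k*(15*k**3 + 38*k**2 + 33*k + 16), as required.

s_k = k \left(3 k^{4} + 2 k^{3} - 3 k^{2} + k - 3\right)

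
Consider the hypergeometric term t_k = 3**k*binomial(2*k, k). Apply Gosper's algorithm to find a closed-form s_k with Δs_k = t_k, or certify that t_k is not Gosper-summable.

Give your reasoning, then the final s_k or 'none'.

Compute t_(k+1)/t_k: get 6*(2*k + 1)/(k + 1).
Gosper form: A/B · C(k+1)/C(k) with A=12*k + 6, B=k + 1, C=1.
Need (12*k + 6)·f(k+1) − (k)·f(k) = 1.
Bound: deg f ≤ -1.
Negative degree bound (-1): no f exists, t_k not Gosper-summable.

no hypergeometric antidifference exists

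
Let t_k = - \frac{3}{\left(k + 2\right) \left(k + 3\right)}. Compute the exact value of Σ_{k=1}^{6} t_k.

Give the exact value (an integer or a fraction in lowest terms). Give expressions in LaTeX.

Ratio r(k) = (k + 2)/(k + 4).
A = k + 2, B = k + 4, C = 1.
Solve (k + 2)·f(k+1) − (k + 3)·f(k) = 1.
Degrees (1,1,0) ⇒ d ≤ 1.
Coefficient equations give f(k) = k/2.
So s_k = (B(k−1)f/C)·t_k = (k*(k + 3)/2)·t_k = -3*k/(2*k + 4).
Check: Δs_k = -3/(k**2 + 5*k + 6). ✓
Σ_(k=1)^(6) t_k = s_(7) − s_(1) = -7/6 − (-1/2) = -2/3.

Σ = -2/3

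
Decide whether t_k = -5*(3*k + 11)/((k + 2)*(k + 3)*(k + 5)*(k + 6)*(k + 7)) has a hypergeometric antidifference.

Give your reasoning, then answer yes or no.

The ratio is (k + 2)*(k + 5)*(3*k + 14)/((k + 4)*(k + 8)*(3*k + 11)).
A = k + 2, B = k + 8, C = k**2 + 23*k/3 + 44/3.
Set up (k + 2)·f(k+1) − (k + 7)·f(k) − (k**2 + 23*k/3 + 44/3) = 0.
deg f ≤ 5 (via 1,1,2).
Solve for f: f(k) = k*(k + 3)*(k + 4)*(k**2 + 13*k + 52)/180 (degree 5 ≤ 5).
R(k) = B(k−1)·f(k)/C(k) = k*(k + 3)*(k + 7)*(k**2 + 13*k + 52)/(60*(3*k + 11)); s_k = R·t_k = k*(-k**2 - 13*k - 52)/(12*(k**3 + 13*k**2 + 52*k + 60)).
Δs = 5*(-3*k - 11)/(k**5 + 23*k**4 + 203*k**3 + 853*k**2 + 1692*k + 1260), as required.

Yes. s_k = k*(-k**2 - 13*k - 52)/(12*(k**3 + 13*k**2 + 52*k + 60)).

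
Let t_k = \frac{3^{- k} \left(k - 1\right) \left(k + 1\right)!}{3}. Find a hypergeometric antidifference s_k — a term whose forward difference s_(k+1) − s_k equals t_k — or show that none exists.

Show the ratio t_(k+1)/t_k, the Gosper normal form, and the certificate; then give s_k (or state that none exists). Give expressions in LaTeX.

s_k = 3^{- k} \left(k + 1\right)!

Ratio r(k) = k*(k + 2)/(3*(k - 1)).
So A=k/3 + 2/3 and B=1, with C=k - 1.
Key eq: (k/3 + 2/3)·f(k+1) = (1)·f(k) + (k - 1).
Bound: deg f ≤ 0.
Solve for f: f(k) = 3 (degree 0 ≤ 0).
So s_k = (B(k−1)f/C)·t_k = (3/(k - 1))·t_k = factorial(k + 1)/3**k.
Verify: (k - 1)*factorial(k + 1)/(3*3**k) matches t_k.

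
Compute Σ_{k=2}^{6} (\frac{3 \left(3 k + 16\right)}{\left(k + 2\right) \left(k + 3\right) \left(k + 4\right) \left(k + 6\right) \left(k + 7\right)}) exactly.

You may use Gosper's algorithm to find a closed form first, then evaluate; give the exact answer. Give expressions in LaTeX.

Σ = 101/6240

Ratio r(k) = (k + 2)*(k + 6)*(3*k + 19)/((k + 5)*(k + 8)*(3*k + 16)).
Take A(k)=k + 2, B(k)=k + 8, C(k)=k**2 + 31*k/3 + 80/3.
Key eq: (k + 2)·f(k+1) = (k + 7)·f(k) + (k**2 + 31*k/3 + 80/3).
d = 5 from the (1,1,2) case.
A polynomial solution: f(k) = k*(k + 4)*(k + 5)*(k**2 + 11*k + 36)/108.
Then R = B(k−1)f/C = k*(k + 4)*(k + 7)*(k**2 + 11*k + 36)/(36*(3*k + 16)), so s_k = R(k)·t_k = k*(k**2 + 11*k + 36)/(12*(k**3 + 11*k**2 + 36*k + 36)).
Δs = 3*(3*k + 16)/(k**5 + 22*k**4 + 185*k**3 + 740*k**2 + 1404*k + 1008), as required.
Σ_(k=2)^(6) t_k = s_(7) − s_(2) = 21/260 − (31/480) = 101/6240.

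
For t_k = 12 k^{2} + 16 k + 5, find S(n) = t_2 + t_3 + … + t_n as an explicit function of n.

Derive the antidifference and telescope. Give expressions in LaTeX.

The ratio is (12*k**2 + 40*k + 33)/(12*k**2 + 16*k + 5).
Take A(k)=1, B(k)=1, C(k)=k**2 + 4*k/3 + 5/12.
f must satisfy (1)·f(k+1) − (1)·f(k) = k**2 + 4*k/3 + 5/12.
d = 3 from the (0,0,2) case.
Match coefficients ⇒ f(k) = k*(4*k**2 + 2*k - 1)/12.
So s_k = (B(k−1)f/C)·t_k = (k*(4*k**2 + 2*k - 1)/((2*k + 1)*(6*k + 5)))·t_k = k*(4*k**2 + 2*k - 1).
s_(k+1) − s_k = 12*k**2 + 16*k + 5 = t_k.
Evaluate: s_(n+1) = 4*n**3 + 14*n**2 + 15*n + 5; subtract s_(2) = 38 ⇒ S(n) = 4*n**3 + 14*n**2 + 15*n - 33.

S(n) = 4 n^{3} + 14 n^{2} + 15 n - 33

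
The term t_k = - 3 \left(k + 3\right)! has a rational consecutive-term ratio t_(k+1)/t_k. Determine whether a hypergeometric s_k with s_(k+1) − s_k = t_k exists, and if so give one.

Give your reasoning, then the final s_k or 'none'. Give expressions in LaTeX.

The ratio is k + 4.
Normal form (A,B,C) = (k + 4, 1, 1).
f must satisfy (k + 4)·f(k+1) − (1)·f(k) = 1.
From deg A=1, deg B=0, deg C=0: d=-1.
d = -1 < 0 ⇒ no nonzero polynomial f; not summable.

not Gosper-summable; s_k does not exist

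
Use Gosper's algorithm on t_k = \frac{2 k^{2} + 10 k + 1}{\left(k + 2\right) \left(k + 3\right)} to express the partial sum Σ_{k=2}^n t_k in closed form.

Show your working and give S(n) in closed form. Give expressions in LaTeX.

S(n) = \frac{8 n^{2} + 5 n - 13}{4 \left(n + 3\right)}

Ratio r(k) = (k + 2)*(10*k + 2*(k + 1)**2 + 11)/((k + 4)*(2*k**2 + 10*k + 1)).
A = k + 2, B = k + 4, C = k**2 + 5*k + 1/2.
f must satisfy (k + 2)·f(k+1) − (k + 3)·f(k) = k**2 + 5*k + 1/2.
deg f ≤ 2 (via 1,1,2).
Solving with deg f ≤ 2: f(k) = k*(4*k - 3)/4.
Certificate R = B(k−1)f/C = k*(k + 3)*(4*k - 3)/(2*(2*k**2 + 10*k + 1)) gives s_k = k*(4*k - 3)/(2*(k + 2)).
s_(k+1) − s_k = (2*k**2 + 10*k + 1)/(k**2 + 5*k + 6) = t_k.
s_(n+1) = (4*n**2 + 5*n + 1)/(2*(n + 3)) and s_(2) = 5/4, so S(n) = (8*n**2 + 5*n - 13)/(4*(n + 3)).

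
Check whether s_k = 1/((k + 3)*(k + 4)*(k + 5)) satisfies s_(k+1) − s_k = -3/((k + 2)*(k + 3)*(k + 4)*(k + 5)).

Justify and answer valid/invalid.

Invalid: residual 12/(k**5 + 20*k**4 + 155*k**3 + 580*k**2 + 1044*k + 720) ≠ 0.

s_(k+1) = 1/((k + 4)*(k + 5)*(k + 6))
s_(k+1) − s_k = -3/((k + 3)*(k + 4)*(k + 5)*(k + 6))
(s_(k+1) − s_k) − t_k = 12/((k + 2)*(k + 3)*(k + 4)*(k + 5)*(k + 6))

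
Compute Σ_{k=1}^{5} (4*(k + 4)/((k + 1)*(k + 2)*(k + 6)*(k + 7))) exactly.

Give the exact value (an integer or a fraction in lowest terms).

Σ = 5/42

r(k) = (k + 1)*(k + 5)*(k + 6)/((k + 3)*(k + 4)*(k + 8)) after simplifying.
Take A(k)=k + 1, B(k)=k + 8, C(k)=k**4 + 16*k**3 + 95*k**2 + 248*k + 240.
Key eq: (k + 1)·f(k+1) = (k + 7)·f(k) + (k**4 + 16*k**3 + 95*k**2 + 248*k + 240).
Bound: deg f ≤ 6.
Solve for f: f(k) = k*(k + 2)*(k + 3)*(k + 4)*(k + 5)*(k + 7)/12 (degree 6 ≤ 6).
R(k) = B(k−1)·f(k)/C(k) = k*(k + 2)*(k + 7)**2/(12*(k + 4)); s_k = R·t_k = k*(k + 7)/(3*(k**2 + 7*k + 6)).
Δs = 4*(k + 4)/(k**4 + 16*k**3 + 83*k**2 + 152*k + 84), as required.
Evaluate s at k=6 and k=1: 13/42 and 4/21; difference 5/42.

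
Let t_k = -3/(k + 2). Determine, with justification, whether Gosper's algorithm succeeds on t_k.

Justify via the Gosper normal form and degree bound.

No. Not Gosper-summable.

The ratio is (k + 2)/(k + 3).
Factor: A=k + 2; B=k + 3; C=1.
Solve (k + 2)·f(k+1) − (k + 2)·f(k) = 1.
Degrees (1,1,0) ⇒ d ≤ 0.
Put f(k) = c0: A·f(k+1) − B(k−1)·f(k) − C = -1; need -1 = 0 — inconsistent ⇒ no f, not summable.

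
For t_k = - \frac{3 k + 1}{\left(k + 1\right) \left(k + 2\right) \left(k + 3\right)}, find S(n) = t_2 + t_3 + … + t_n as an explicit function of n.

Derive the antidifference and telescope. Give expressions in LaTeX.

t_(k+1)/t_k = (k + 1)*(3*k + 4)/((k + 4)*(3*k + 1)).
Factor: A=k + 1; B=k + 4; C=k + 1/3.
Need (k + 1)·f(k+1) − (k + 3)·f(k) = k + 1/3.
d = 2 from the (1,1,1) case.
Solving with deg f ≤ 2: f(k) = k**2/3.
R(k) = B(k−1)·f(k)/C(k) = k**2*(k + 3)/(3*k + 1); s_k = R·t_k = -k**2/((k + 1)*(k + 2)).
Δs = (-3*k - 1)/(k**3 + 6*k**2 + 11*k + 6), as required.
Evaluate: s_(n+1) = (-n**2 - 2*n - 1)/(n**2 + 5*n + 6); subtract s_(2) = -1/3 ⇒ S(n) = (-2*n**2 - n + 3)/(3*(n**2 + 5*n + 6)).

S(n) = \frac{- 2 n^{2} - n + 3}{3 \left(n^{2} + 5 n + 6\right)}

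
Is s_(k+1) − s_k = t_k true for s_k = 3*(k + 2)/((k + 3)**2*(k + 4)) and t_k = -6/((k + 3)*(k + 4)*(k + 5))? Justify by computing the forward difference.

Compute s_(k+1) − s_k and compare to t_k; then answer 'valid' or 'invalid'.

Invalid: residual 3*(3*k + 11)/(k**5 + 19*k**4 + 143*k**3 + 533*k**2 + 984*k + 720) ≠ 0.

s_(k+1) = 3*(k + 3)/((k + 4)**2*(k + 5))
s_(k+1) − s_k = 3*(-(k + 2)*(k + 4)*(k + 5) + (k + 3)**3)/((k + 3)**2*(k + 4)**2*(k + 5))
(s_(k+1) − s_k) − t_k = 3*(3*k + 11)/(k**5 + 19*k**4 + 143*k**3 + 533*k**2 + 984*k + 720)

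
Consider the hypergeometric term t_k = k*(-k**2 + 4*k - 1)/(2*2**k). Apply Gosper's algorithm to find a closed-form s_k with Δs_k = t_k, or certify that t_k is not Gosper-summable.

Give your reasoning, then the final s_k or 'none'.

s_k = (k**3 - k**2 + 2*k + 2)/2**k

r(k) = (k**3 - k**2 - 4*k - 2)/(2*k*(k**2 - 4*k + 1)) after simplifying.
A = 1/2, B = 1, C = k**3 - 4*k**2 + k.
Set up (1/2)·f(k+1) − (1)·f(k) − (k**3 - 4*k**2 + k) = 0.
Degrees (0,0,3) ⇒ d ≤ 3.
A polynomial solution: f(k) = -2*(k**3 - k**2 + 2*k + 2).
Then R = B(k−1)f/C = -2*(k**3 - k**2 + 2*k + 2)/(k*(k**2 - 4*k + 1)), so s_k = R(k)·t_k = (k**3 - k**2 + 2*k + 2)/2**k.
Verify: k*(-k**2 + 4*k - 1)/(2*2**k) matches t_k.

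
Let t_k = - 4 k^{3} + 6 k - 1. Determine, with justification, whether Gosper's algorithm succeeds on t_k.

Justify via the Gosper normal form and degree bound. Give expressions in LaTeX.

Yes. s_k = k \left(- k^{3} + 2 k^{2} + 2 k - 4\right).

r(k) = (-6*k + 4*(k + 1)**3 - 5)/(4*k**3 - 6*k + 1) after simplifying.
Factor: A=1; B=1; C=k**3 - 3*k/2 + 1/4.
Key eq: (1)·f(k+1) = (1)·f(k) + (k**3 - 3*k/2 + 1/4).
Degrees (0,0,3) ⇒ d ≤ 4.
Match coefficients ⇒ f(k) = k*(k - 2)*(k**2 - 2)/4.
Certificate R = B(k−1)f/C = k*(k - 2)*(k**2 - 2)/(4*k**3 - 6*k + 1) gives s_k = k*(-k**3 + 2*k**2 + 2*k - 4).
s_(k+1) − s_k = -4*k**3 + 6*k - 1 = t_k.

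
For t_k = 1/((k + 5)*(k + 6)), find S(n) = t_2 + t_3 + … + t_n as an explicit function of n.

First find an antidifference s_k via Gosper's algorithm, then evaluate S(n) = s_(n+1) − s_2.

S(n) = (n - 1)/(7*(n + 6))

Step 1: r(k) = (k + 5)/(k + 7).
A = k + 5, B = k + 7, C = 1.
Key eq: (k + 5)·f(k+1) = (k + 6)·f(k) + (1).
d = 1 from the (1,1,0) case.
Solving with deg f ≤ 1: f(k) = k/5.
Then R = B(k−1)f/C = k*(k + 6)/5, so s_k = R(k)·t_k = k/(5*(k + 5)).
s_(k+1) − s_k = 1/(k**2 + 11*k + 30) = t_k.
s_(n+1) = (n + 1)/(5*(n + 6)) and s_(2) = 2/35, so S(n) = (n - 1)/(7*(n + 6)).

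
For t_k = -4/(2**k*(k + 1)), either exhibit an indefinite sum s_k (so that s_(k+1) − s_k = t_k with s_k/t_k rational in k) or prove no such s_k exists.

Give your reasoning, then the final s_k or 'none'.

Ratio r(k) = (k + 1)/(2*(k + 2)).
Gosper form: A/B · C(k+1)/C(k) with A=k/2 + 1/2, B=k + 2, C=1.
Need (k/2 + 1/2)·f(k+1) − (k + 1)·f(k) = 1.
d = -1 from the (1,1,0) case.
Negative degree bound (-1): no f exists, t_k not Gosper-summable.

none (Gosper's algorithm certifies no s_k)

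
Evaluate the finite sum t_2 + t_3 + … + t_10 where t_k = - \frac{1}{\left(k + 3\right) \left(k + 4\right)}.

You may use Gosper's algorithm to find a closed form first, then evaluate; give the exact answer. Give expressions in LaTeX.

Step 1: r(k) = (k + 3)/(k + 5).
Normal form (A,B,C) = (k + 3, k + 5, 1).
Need (k + 3)·f(k+1) − (k + 4)·f(k) = 1.
deg f ≤ 1 (via 1,1,0).
A polynomial solution: f(k) = k/3.
Get s_k = R·t_k = -k/(3*k + 9) with R(k) = B(k−1)f(k)/C(k) = k*(k + 4)/3.
Δs = -1/(k**2 + 7*k + 12), as required.
Evaluate s at k=11 and k=2: -11/42 and -2/15; difference -9/70.

Σ = -9/70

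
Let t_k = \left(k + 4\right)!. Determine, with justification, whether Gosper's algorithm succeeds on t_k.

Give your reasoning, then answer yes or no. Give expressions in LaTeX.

The ratio is k + 5.
Take A(k)=k + 5, B(k)=1, C(k)=1.
Solve (k + 5)·f(k+1) − (1)·f(k) = 1.
From deg A=1, deg B=0, deg C=0: d=-1.
Negative degree bound (-1): no f exists, t_k not Gosper-summable.

No — negative degree bound, so no certificate f.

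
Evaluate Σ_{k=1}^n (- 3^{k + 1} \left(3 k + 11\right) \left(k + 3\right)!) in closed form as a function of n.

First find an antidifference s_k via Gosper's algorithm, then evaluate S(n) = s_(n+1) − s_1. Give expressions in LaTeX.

S(n) = - 9 \cdot 3^{n} \left(n + 4\right)! + 216

Compute t_(k+1)/t_k: get 3*(k + 4)*(3*k + 14)/(3*k + 11).
Take A(k)=3*k + 12, B(k)=1, C(k)=k + 11/3.
Solve (3*k + 12)·f(k+1) − (1)·f(k) = k + 11/3.
deg f ≤ 0 (via 1,0,1).
Coefficient equations give f(k) = 1/3.
Get s_k = R·t_k = -3**(k + 1)*factorial(k + 3) with R(k) = B(k−1)f(k)/C(k) = 1/(3*k + 11).
s_(k+1) − s_k = -3**(k + 1)*(3*k + 11)*factorial(k + 3) = t_k.
Σ_(k=1)^n t_k = s_(n+1) − s_(1) = (-3**(n + 2)*factorial(n + 4)) − (-216), i.e. -9*3**n*factorial(n + 4) + 216.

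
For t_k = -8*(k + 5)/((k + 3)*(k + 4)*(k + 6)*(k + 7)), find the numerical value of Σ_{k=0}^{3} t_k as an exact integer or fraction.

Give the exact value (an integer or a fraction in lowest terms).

Step 1: r(k) = (k + 3)*(k + 6)**2/((k + 5)**2*(k + 8)).
Factor: A=k + 3; B=k + 8; C=k**2 + 10*k + 25.
Key eq: (k + 3)·f(k+1) = (k + 7)·f(k) + (k**2 + 10*k + 25).
Degrees (1,1,2) ⇒ d ≤ 4.
Coefficient equations give f(k) = k*(k + 4)*(k + 5)*(k + 9)/36.
R(k) = B(k−1)·f(k)/C(k) = k*(k + 4)*(k + 7)*(k + 9)/(36*(k + 5)); s_k = R·t_k = 2*k*(-k - 9)/(9*(k**2 + 9*k + 18)).
Δs = 8*(-k - 5)/(k**4 + 20*k**3 + 145*k**2 + 450*k + 504), as required.
Sum = s_(4) − s_(0); s_(4) = -52/315, s_(0) = 0 ⇒ -52/315.

Σ = -52/315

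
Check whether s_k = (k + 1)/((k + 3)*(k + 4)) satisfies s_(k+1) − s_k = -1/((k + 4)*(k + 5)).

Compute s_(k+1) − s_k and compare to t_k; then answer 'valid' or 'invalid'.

s_(k+1) = (k + 2)/((k + 4)*(k + 5))
s_(k+1) − s_k = (1 - k)/(k**3 + 12*k**2 + 47*k + 60)
(s_(k+1) − s_k) − t_k = 4/(k**3 + 12*k**2 + 47*k + 60)

Invalid: residual 4/(k**3 + 12*k**2 + 47*k + 60) ≠ 0.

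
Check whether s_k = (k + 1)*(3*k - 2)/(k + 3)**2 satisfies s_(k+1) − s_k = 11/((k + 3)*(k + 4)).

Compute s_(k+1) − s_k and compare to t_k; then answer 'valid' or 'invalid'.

Invalid: residual 2*(3*k**2 - k - 41)/(k**4 + 14*k**3 + 73*k**2 + 168*k + 144) ≠ 0.

s_(k+1) = (k + 2)*(3*k + 1)/(k + 4)**2
s_(k+1) − s_k = (17*k**2 + 75*k + 50)/(k**4 + 14*k**3 + 73*k**2 + 168*k + 144)
(s_(k+1) − s_k) − t_k = 2*(3*k**2 - k - 41)/(k**4 + 14*k**3 + 73*k**2 + 168*k + 144)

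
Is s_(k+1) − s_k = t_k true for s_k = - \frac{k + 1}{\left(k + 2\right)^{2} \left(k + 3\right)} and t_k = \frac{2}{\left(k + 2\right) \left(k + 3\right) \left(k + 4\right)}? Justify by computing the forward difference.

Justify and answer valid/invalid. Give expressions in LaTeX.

Invalid: residual \frac{- 3 k - 8}{k^{5} + 14 k^{4} + 77 k^{3} + 208 k^{2} + 276 k + 144} ≠ 0.

s_(k+1) = (-k - 2)/((k + 3)**2*(k + 4))
s_(k+1) − s_k = ((k + 1)*(k + 3)*(k + 4) - (k + 2)**3)/((k + 2)**2*(k + 3)**2*(k + 4))
(s_(k+1) − s_k) − t_k = (-3*k - 8)/(k**5 + 14*k**4 + 77*k**3 + 208*k**2 + 276*k + 144)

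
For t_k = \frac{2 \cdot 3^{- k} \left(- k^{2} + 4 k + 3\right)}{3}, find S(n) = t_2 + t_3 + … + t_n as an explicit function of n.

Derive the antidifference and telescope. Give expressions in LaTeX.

S(n) = 3^{- n - 1} \left(2 \cdot 3^{n} + n^{2} - n - 6\right)

r(k) = (k**2 - 2*k - 6)/(3*(k**2 - 4*k - 3)) after simplifying.
So A=1/3 and B=1, with C=k**2 - 4*k - 3.
Set up (1/3)·f(k+1) − (1)·f(k) − (k**2 - 4*k - 3) = 0.
Degrees (0,0,2) ⇒ d ≤ 2.
Solve for f: f(k) = -3*(k - 4)*(k + 1)/2 (degree 2 ≤ 2).
Certificate R = B(k−1)f/C = -3*(k - 4)*(k + 1)/(2*(k**2 - 4*k - 3)) gives s_k = (k**2 - 3*k - 4)/3**k.
Δs = 2*(-k**2 + 4*k + 3)/(3*3**k), as required.
s_(n+1) = 3**(-n - 1)*(n**2 - n - 6) and s_(2) = -2/3, so S(n) = 3**(-n - 1)*(2*3**n + n**2 - n - 6).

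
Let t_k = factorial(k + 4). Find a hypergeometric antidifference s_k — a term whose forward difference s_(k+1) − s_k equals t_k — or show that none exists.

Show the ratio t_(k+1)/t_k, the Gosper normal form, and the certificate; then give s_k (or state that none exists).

not Gosper-summable; s_k does not exist

Step 1: r(k) = k + 5.
Normal form (A,B,C) = (k + 5, 1, 1).
f must satisfy (k + 5)·f(k+1) − (1)·f(k) = 1.
Degrees (1,0,0) ⇒ d ≤ -1.
deg f ≤ -1 is impossible — no certificate.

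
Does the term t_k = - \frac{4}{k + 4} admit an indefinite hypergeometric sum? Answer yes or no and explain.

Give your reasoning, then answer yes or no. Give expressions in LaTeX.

t_(k+1)/t_k = (k + 4)/(k + 5).
Take A(k)=k + 4, B(k)=k + 5, C(k)=1.
Set up (k + 4)·f(k+1) − (k + 4)·f(k) − (1) = 0.
d = 0 from the (1,1,0) case.
Generic f = c0 gives residual -1; -1 = 0 cannot hold, so t_k is not Gosper-summable.

No; the coefficient equations for f are inconsistent.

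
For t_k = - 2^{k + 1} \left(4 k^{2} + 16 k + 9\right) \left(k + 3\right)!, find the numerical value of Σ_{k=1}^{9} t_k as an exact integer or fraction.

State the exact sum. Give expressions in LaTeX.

t_(k+1)/t_k = 2*(4*k**3 + 40*k**2 + 125*k + 116)/(4*k**2 + 16*k + 9).
Gosper form: A/B · C(k+1)/C(k) with A=2*k + 8, B=1, C=k**2 + 4*k + 9/4.
Key eq: (2*k + 8)·f(k+1) = (1)·f(k) + (k**2 + 4*k + 9/4).
Degrees (1,0,2) ⇒ d ≤ 1.
A polynomial solution: f(k) = (2*k - 1)/4.
Then R = B(k−1)f/C = (2*k - 1)/(4*k**2 + 16*k + 9), so s_k = R(k)·t_k = -2**(k + 1)*(2*k - 1)*factorial(k + 3).
s_(k+1) − s_k = -2**(k + 1)*(4*k**2 + 16*k + 9)*factorial(k + 3) = t_k.
Σ_(k=1)^(9) t_k = s_(10) − s_(1) = -242305833369600 − (-96) = -242305833369504.

Σ = -242305833369504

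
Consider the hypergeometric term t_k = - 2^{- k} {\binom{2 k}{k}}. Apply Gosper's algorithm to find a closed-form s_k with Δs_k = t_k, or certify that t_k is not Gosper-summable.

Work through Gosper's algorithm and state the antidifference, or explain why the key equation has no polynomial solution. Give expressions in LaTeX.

t_(k+1)/t_k = (2*k + 1)/(k + 1).
Gosper form: A/B · C(k+1)/C(k) with A=2*k + 1, B=k + 1, C=1.
Set up (2*k + 1)·f(k+1) − (k)·f(k) − (1) = 0.
From deg A=1, deg B=1, deg C=0: d=-1.
Negative degree bound (-1): no f exists, t_k not Gosper-summable.

none — t_k is not Gosper-summable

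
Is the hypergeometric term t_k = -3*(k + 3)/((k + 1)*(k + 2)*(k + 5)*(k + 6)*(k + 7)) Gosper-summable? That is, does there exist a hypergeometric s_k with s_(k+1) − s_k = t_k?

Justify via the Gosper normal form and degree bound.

Ratio r(k) = (k + 1)*(k + 4)*(k + 5)/((k + 3)**2*(k + 8)).
Gosper form: A/B · C(k+1)/C(k) with A=k + 1, B=k + 8, C=k**3 + 10*k**2 + 33*k + 36.
f must satisfy (k + 1)·f(k+1) − (k + 7)·f(k) = k**3 + 10*k**2 + 33*k + 36.
deg f ≤ 6 (via 1,1,3).
Solving with deg f ≤ 6: f(k) = k*(k + 2)*(k + 3)*(k + 4)*(k**2 + 12*k + 41)/90.
Then R = B(k−1)f/C = k*(k + 2)*(k + 7)*(k**2 + 12*k + 41)/(90*(k + 3)), so s_k = R(k)·t_k = k*(-k**2 - 12*k - 41)/(30*(k**3 + 12*k**2 + 41*k + 30)).
s_(k+1) − s_k = 3*(-k - 3)/(k**5 + 21*k**4 + 163*k**3 + 567*k**2 + 844*k + 420) = t_k.

Yes. s_k = k*(-k**2 - 12*k - 41)/(30*(k**3 + 12*k**2 + 41*k + 30)).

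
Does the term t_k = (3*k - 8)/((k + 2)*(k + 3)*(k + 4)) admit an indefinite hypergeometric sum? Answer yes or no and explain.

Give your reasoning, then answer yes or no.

Step 1: r(k) = (k + 2)*(3*k - 5)/((k + 5)*(3*k - 8)).
Take A(k)=k + 2, B(k)=k + 5, C(k)=k - 8/3.
Solve (k + 2)·f(k+1) − (k + 4)·f(k) = k - 8/3.
d = 2 from the (1,1,1) case.
Match coefficients ⇒ f(k) = -k*(k + 23)/18.
Then R = B(k−1)f/C = -k*(k + 4)*(k + 23)/(6*(3*k - 8)), so s_k = R(k)·t_k = k*(-k - 23)/(6*(k + 2)*(k + 3)).
Check: Δs_k = (3*k - 8)/(k**3 + 9*k**2 + 26*k + 24). ✓

Yes. s_k = k*(-k - 23)/(6*(k + 2)*(k + 3)).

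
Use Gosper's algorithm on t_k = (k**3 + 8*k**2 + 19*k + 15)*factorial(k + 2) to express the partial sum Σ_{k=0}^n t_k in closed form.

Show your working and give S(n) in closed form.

Step 1: r(k) = (k**4 + 14*k**3 + 71*k**2 + 157*k + 129)/(k**3 + 8*k**2 + 19*k + 15).
Take A(k)=k + 3, B(k)=1, C(k)=k**3 + 8*k**2 + 19*k + 15.
Need (k + 3)·f(k+1) − (1)·f(k) = k**3 + 8*k**2 + 19*k + 15.
Bound: deg f ≤ 2.
Solving with deg f ≤ 2: f(k) = k*(k + 4).
Get s_k = R·t_k = k*(k + 4)*factorial(k + 2) with R(k) = B(k−1)f(k)/C(k) = k*(k + 4)/(k**3 + 8*k**2 + 19*k + 15).
Δs = (k**3 + 8*k**2 + 19*k + 15)*factorial(k + 2), as required.
Σ_(k=0)^n t_k = s_(n+1) − s_(0) = ((n + 1)*(n + 5)*factorial(n + 3)) − (0), i.e. (n + 1)*(n + 5)*factorial(n + 3).

S(n) = (n + 1)*(n + 5)*factorial(n + 3)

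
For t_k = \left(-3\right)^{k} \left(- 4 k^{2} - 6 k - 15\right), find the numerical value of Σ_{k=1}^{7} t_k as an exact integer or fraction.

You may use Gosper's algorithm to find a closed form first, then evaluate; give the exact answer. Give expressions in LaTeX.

Step 1: r(k) = 3*(-4*k**2 - 14*k - 25)/(4*k**2 + 6*k + 15).
A = -3, B = 1, C = k**2 + 3*k/2 + 15/4.
Set up (-3)·f(k+1) − (1)·f(k) − (k**2 + 3*k/2 + 15/4) = 0.
Bound: deg f ≤ 2.
Coefficient equations give f(k) = -(k**2 + 3)/4.
R(k) = B(k−1)·f(k)/C(k) = -(k**2 + 3)/(4*k**2 + 6*k + 15); s_k = R·t_k = (-3)**k*(k**2 + 3).
Check: Δs_k = (-3)**k*(-4*k**2 - 6*k - 15). ✓
Evaluate s at k=8 and k=1: 439587 and -12; difference 439599.

Σ = 439599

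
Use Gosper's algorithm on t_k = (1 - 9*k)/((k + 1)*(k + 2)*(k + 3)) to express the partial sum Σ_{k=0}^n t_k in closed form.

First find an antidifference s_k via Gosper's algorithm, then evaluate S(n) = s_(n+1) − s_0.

Step 1: r(k) = (k + 1)*(9*k + 8)/((k + 4)*(9*k - 1)).
So A=k + 1 and B=k + 4, with C=k - 1/9.
Need (k + 1)·f(k+1) − (k + 3)·f(k) = k - 1/9.
Bound: deg f ≤ 2.
Match coefficients ⇒ f(k) = k*(2*k - 3)/9.
So s_k = (B(k−1)f/C)·t_k = (k*(k + 3)*(2*k - 3)/(9*k - 1))·t_k = k*(3 - 2*k)/((k + 1)*(k + 2)).
Δs = (1 - 9*k)/(k**3 + 6*k**2 + 11*k + 6), as required.
s_(n+1) = (-2*n**2 - n + 1)/(n**2 + 5*n + 6) and s_(0) = 0, so S(n) = (-2*n**2 - n + 1)/(n**2 + 5*n + 6).

S(n) = (-2*n**2 - n + 1)/(n**2 + 5*n + 6)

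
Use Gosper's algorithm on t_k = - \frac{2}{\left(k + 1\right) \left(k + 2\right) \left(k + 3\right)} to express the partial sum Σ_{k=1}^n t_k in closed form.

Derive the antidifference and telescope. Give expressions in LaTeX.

S(n) = \frac{n \left(- n - 5\right)}{6 \left(n^{2} + 5 n + 6\right)}

r(k) = (k + 1)/(k + 4) after simplifying.
Gosper form: A/B · C(k+1)/C(k) with A=k + 1, B=k + 4, C=1.
Need (k + 1)·f(k+1) − (k + 3)·f(k) = 1.
Degrees (1,1,0) ⇒ d ≤ 2.
Solve for f: f(k) = k*(k + 3)/4 (degree 2 ≤ 2).
R(k) = B(k−1)·f(k)/C(k) = k*(k + 3)**2/4; s_k = R·t_k = k*(-k - 3)/(2*(k + 1)*(k + 2)).
Check: Δs_k = -2/(k**3 + 6*k**2 + 11*k + 6). ✓
Σ_(k=1)^n t_k = s_(n+1) − s_(1) = ((-n**2 - 5*n - 4)/(2*(n**2 + 5*n + 6))) − (-1/3), i.e. n*(-n - 5)/(6*(n**2 + 5*n + 6)).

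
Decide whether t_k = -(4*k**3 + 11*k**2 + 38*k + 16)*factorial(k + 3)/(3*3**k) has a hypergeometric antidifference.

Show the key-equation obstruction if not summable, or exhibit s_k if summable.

Ratio r(k) = (4*k**4 + 39*k**3 + 164*k**2 + 357*k + 276)/(3*(4*k**3 + 11*k**2 + 38*k + 16)).
Normal form (A,B,C) = (k/3 + 4/3, 1, k**3 + 11*k**2/4 + 19*k/2 + 4).
Set up (k/3 + 4/3)·f(k+1) − (1)·f(k) − (k**3 + 11*k**2/4 + 19*k/2 + 4) = 0.
Degrees (1,0,3) ⇒ d ≤ 2.
Match coefficients ⇒ f(k) = 3*(4*k**2 - k + 4)/4.
Certificate R = B(k−1)f/C = 3*(4*k**2 - k + 4)/(4*k**3 + 11*k**2 + 38*k + 16) gives s_k = -(4*k**2 - k + 4)*factorial(k + 3)/3**k.
s_(k+1) − s_k = -(4*k**3 + 11*k**2 + 38*k + 16)*factorial(k + 3)/(3*3**k) = t_k.

Yes. s_k = -(4*k**2 - k + 4)*factorial(k + 3)/3**k.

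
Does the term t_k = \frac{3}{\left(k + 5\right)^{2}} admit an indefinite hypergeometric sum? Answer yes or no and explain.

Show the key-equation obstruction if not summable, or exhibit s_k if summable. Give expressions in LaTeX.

Compute t_(k+1)/t_k: get (k + 5)**2/(k + 6)**2.
Normal form (A,B,C) = (k**2 + 10*k + 25, k**2 + 12*k + 36, 1).
Solve (k**2 + 10*k + 25)·f(k+1) − (k**2 + 10*k + 25)·f(k) = 1.
Degrees (2,2,0) ⇒ d ≤ 0.
f = c0 ⇒ A·f(k+1) − B(k−1)·f(k) − C = -1. The system {-1 = 0} is inconsistent; no antidifference.

No. Not Gosper-summable.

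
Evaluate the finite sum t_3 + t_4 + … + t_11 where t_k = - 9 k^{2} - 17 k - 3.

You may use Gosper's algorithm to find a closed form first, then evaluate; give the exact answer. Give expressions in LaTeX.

Σ = -5607

r(k) = (9*k**2 + 35*k + 29)/(9*k**2 + 17*k + 3) after simplifying.
Gosper form: A/B · C(k+1)/C(k) with A=1, B=1, C=k**2 + 17*k/9 + 1/3.
Key eq: (1)·f(k+1) = (1)·f(k) + (k**2 + 17*k/9 + 1/3).
From deg A=0, deg B=0, deg C=2: d=3.
Solving with deg f ≤ 3: f(k) = k*(k + 2)*(3*k - 2)/9.
R(k) = B(k−1)·f(k)/C(k) = k*(k + 2)*(3*k - 2)/(9*k**2 + 17*k + 3); s_k = R·t_k = k*(-3*k**2 - 4*k + 4).
Verify: -9*k**2 - 17*k - 3 matches t_k.
Σ_(k=3)^(11) t_k = s_(12) − s_(3) = -5712 − (-105) = -5607.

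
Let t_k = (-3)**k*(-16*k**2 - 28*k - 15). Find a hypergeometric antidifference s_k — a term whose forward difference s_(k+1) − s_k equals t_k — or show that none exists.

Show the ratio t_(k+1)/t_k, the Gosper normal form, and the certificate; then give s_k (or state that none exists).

s_k = (-3)**k*k*(4*k + 1)

Compute t_(k+1)/t_k: get 3*(-16*k**2 - 60*k - 59)/(16*k**2 + 28*k + 15).
Take A(k)=-3, B(k)=1, C(k)=k**2 + 7*k/4 + 15/16.
Key eq: (-3)·f(k+1) = (1)·f(k) + (k**2 + 7*k/4 + 15/16).
Bound: deg f ≤ 2.
Coefficient equations give f(k) = -k*(4*k + 1)/16.
R(k) = B(k−1)·f(k)/C(k) = -k*(4*k + 1)/(16*k**2 + 28*k + 15); s_k = R·t_k = (-3)**k*k*(4*k + 1).
s_(k+1) − s_k = (-3)**k*(-16*k**2 - 28*k - 15) = t_k.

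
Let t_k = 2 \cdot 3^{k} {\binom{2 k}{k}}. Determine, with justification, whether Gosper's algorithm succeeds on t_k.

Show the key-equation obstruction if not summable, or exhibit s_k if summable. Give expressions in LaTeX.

Compute t_(k+1)/t_k: get 6*(2*k + 1)/(k + 1).
Gosper form: A/B · C(k+1)/C(k) with A=12*k + 6, B=k + 1, C=1.
Set up (12*k + 6)·f(k+1) − (k)·f(k) − (1) = 0.
d = -1 from the (1,1,0) case.
Negative degree bound (-1): no f exists, t_k not Gosper-summable.

No — t_k has no hypergeometric antidifference.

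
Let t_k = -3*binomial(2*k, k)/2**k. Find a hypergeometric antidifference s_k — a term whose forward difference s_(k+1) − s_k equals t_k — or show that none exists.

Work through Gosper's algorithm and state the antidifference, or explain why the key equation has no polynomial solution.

no hypergeometric antidifference exists

t_(k+1)/t_k = (2*k + 1)/(k + 1).
Take A(k)=2*k + 1, B(k)=k + 1, C(k)=1.
f must satisfy (2*k + 1)·f(k+1) − (k)·f(k) = 1.
From deg A=1, deg B=1, deg C=0: d=-1.
d = -1 < 0 ⇒ no nonzero polynomial f; not summable.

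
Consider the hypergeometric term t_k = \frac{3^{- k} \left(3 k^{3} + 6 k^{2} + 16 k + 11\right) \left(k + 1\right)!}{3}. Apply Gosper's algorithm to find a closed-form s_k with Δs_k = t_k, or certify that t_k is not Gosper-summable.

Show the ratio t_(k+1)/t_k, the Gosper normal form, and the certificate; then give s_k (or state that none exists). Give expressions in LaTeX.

s_k = 3^{- k} \left(3 k^{2} + 3 k + 1\right) \left(k + 1\right)!

Ratio r(k) = (3*k**4 + 21*k**3 + 67*k**2 + 110*k + 72)/(3*(3*k**3 + 6*k**2 + 16*k + 11)).
So A=k/3 + 2/3 and B=1, with C=k**3 + 2*k**2 + 16*k/3 + 11/3.
Solve (k/3 + 2/3)·f(k+1) − (1)·f(k) = k**3 + 2*k**2 + 16*k/3 + 11/3.
From deg A=1, deg B=0, deg C=3: d=2.
Match coefficients ⇒ f(k) = 3*k**2 + 3*k + 1.
Get s_k = R·t_k = (3*k**2 + 3*k + 1)*factorial(k + 1)/3**k with R(k) = B(k−1)f(k)/C(k) = 3*(3*k**2 + 3*k + 1)/(3*k**3 + 6*k**2 + 16*k + 11).
Δs = (3*k**3 + 6*k**2 + 16*k + 11)*factorial(k + 1)/(3*3**k), as required.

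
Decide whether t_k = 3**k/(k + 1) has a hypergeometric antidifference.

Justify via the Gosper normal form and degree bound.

No — negative degree bound, so no certificate f.

t_(k+1)/t_k = 3*(k + 1)/(k + 2).
Normal form (A,B,C) = (3*k + 3, k + 2, 1).
Need (3*k + 3)·f(k+1) − (k + 1)·f(k) = 1.
Degrees (1,1,0) ⇒ d ≤ -1.
d = -1 < 0 ⇒ no nonzero polynomial f; not summable.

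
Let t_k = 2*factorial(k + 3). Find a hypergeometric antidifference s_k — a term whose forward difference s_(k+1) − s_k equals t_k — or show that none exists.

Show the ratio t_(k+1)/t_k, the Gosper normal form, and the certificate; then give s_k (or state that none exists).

none (Gosper's algorithm certifies no s_k)

Ratio r(k) = k + 4.
Gosper form: A/B · C(k+1)/C(k) with A=k + 4, B=1, C=1.
Set up (k + 4)·f(k+1) − (1)·f(k) − (1) = 0.
Degrees (1,0,0) ⇒ d ≤ -1.
d = -1 < 0 ⇒ no nonzero polynomial f; not summable.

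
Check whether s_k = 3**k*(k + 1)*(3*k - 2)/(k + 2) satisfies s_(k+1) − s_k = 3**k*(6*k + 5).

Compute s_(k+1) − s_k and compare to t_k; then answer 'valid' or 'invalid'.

s_(k+1) = 3**(k + 1)*(k + 2)*(3*k + 1)/(k + 3)
s_(k+1) − s_k = 3**k*(6*k**3 + 29*k**2 + 47*k + 18)/(k**2 + 5*k + 6)
(s_(k+1) − s_k) − t_k = 3**k*(-6*k**2 - 14*k - 12)/(k**2 + 5*k + 6)

Invalid: residual 3**k*(-6*k**2 - 14*k - 12)/(k**2 + 5*k + 6) ≠ 0.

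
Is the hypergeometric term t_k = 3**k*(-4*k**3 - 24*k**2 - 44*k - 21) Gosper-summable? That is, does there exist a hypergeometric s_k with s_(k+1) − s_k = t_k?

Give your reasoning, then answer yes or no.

r(k) = 3*(4*k**3 + 36*k**2 + 104*k + 93)/(4*k**3 + 24*k**2 + 44*k + 21) after simplifying.
Factor: A=3; B=1; C=k**3 + 6*k**2 + 11*k + 21/4.
f must satisfy (3)·f(k+1) − (1)·f(k) = k**3 + 6*k**2 + 11*k + 21/4.
Bound: deg f ≤ 3.
Match coefficients ⇒ f(k) = (2*k - 1)*(k**2 + 2*k + 3)/4.
Get s_k = R·t_k = 3**k*(-2*k**3 - 3*k**2 - 4*k + 3) with R(k) = B(k−1)f(k)/C(k) = (2*k - 1)*(k**2 + 2*k + 3)/(4*k**3 + 24*k**2 + 44*k + 21).
Verify: 3**k*(-4*k**3 - 24*k**2 - 44*k - 21) matches t_k.

Yes. s_k = 3**k*(-2*k**3 - 3*k**2 - 4*k + 3).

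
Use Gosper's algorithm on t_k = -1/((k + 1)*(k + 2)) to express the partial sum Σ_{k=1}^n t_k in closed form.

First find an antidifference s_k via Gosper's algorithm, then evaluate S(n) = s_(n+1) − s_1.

S(n) = -n/(2*n + 4)

t_(k+1)/t_k = (k + 1)/(k + 3).
Gosper form: A/B · C(k+1)/C(k) with A=k + 1, B=k + 3, C=1.
Need (k + 1)·f(k+1) − (k + 2)·f(k) = 1.
deg f ≤ 1 (via 1,1,0).
Solve for f: f(k) = k (degree 1 ≤ 1).
So s_k = (B(k−1)f/C)·t_k = (k*(k + 2))·t_k = -k/(k + 1).
s_(k+1) − s_k = -1/(k**2 + 3*k + 2) = t_k.
Telescope: S(n) = s_(n+1) − s_(1) = (-n - 1)/(n + 2) − (-1/2) = -n/(2*n + 4).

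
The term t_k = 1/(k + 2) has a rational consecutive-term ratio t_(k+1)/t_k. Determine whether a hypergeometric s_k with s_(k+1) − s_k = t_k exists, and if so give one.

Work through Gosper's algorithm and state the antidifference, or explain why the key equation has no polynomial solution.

none (Gosper's algorithm certifies no s_k)

The ratio is (k + 2)/(k + 3).
Gosper form: A/B · C(k+1)/C(k) with A=k + 2, B=k + 3, C=1.
Need (k + 2)·f(k+1) − (k + 2)·f(k) = 1.
d = 0 from the (1,1,0) case.
Put f(k) = c0: A·f(k+1) − B(k−1)·f(k) − C = -1; need -1 = 0 — inconsistent ⇒ no f, not summable.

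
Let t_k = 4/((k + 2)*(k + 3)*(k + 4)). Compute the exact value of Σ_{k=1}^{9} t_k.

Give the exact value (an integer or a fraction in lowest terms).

r(k) = (k + 2)/(k + 5) after simplifying.
Normal form (A,B,C) = (k + 2, k + 5, 1).
Key eq: (k + 2)·f(k+1) = (k + 4)·f(k) + (1).
From deg A=1, deg B=1, deg C=0: d=2.
Match coefficients ⇒ f(k) = k*(k + 5)/12.
Then R = B(k−1)f/C = k*(k + 4)*(k + 5)/12, so s_k = R(k)·t_k = k*(k + 5)/(3*(k + 2)*(k + 3)).
Δs = 4/(k**3 + 9*k**2 + 26*k + 24), as required.
Telescoping: Σ = s_(10) − s_(1) = 25/78 − (1/6) = 2/13.

Σ = 2/13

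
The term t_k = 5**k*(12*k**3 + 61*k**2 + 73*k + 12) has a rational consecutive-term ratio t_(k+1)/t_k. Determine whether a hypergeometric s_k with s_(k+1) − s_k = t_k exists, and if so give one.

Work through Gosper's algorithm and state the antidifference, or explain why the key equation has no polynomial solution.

r(k) = 5*(12*k**3 + 97*k**2 + 231*k + 158)/(12*k**3 + 61*k**2 + 73*k + 12) after simplifying.
Take A(k)=5, B(k)=1, C(k)=k**3 + 61*k**2/12 + 73*k/12 + 1.
Set up (5)·f(k+1) − (1)·f(k) − (k**3 + 61*k**2/12 + 73*k/12 + 1) = 0.
From deg A=0, deg B=0, deg C=3: d=3.
Solve for f: f(k) = (3*k**3 + 4*k**2 - 3*k - 2)/12 (degree 3 ≤ 3).
Get s_k = R·t_k = 5**k*(3*k**3 + 4*k**2 - 3*k - 2) with R(k) = B(k−1)f(k)/C(k) = (3*k**3 + 4*k**2 - 3*k - 2)/(12*k**3 + 61*k**2 + 73*k + 12).
Δs = 5**k*(12*k**3 + 61*k**2 + 73*k + 12), as required.

s_k = 5**k*(3*k**3 + 4*k**2 - 3*k - 2)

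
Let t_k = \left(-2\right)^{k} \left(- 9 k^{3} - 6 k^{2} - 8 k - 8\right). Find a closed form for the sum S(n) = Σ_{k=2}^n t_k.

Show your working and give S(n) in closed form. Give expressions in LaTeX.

Ratio r(k) = 2*(-9*k**3 - 33*k**2 - 47*k - 31)/(9*k**3 + 6*k**2 + 8*k + 8).
Factor: A=-2; B=1; C=k**3 + 2*k**2/3 + 8*k/9 + 8/9.
f must satisfy (-2)·f(k+1) − (1)·f(k) = k**3 + 2*k**2/3 + 8*k/9 + 8/9.
deg f ≤ 3 (via 0,0,3).
Solve for f: f(k) = -(3*k**3 - 4*k**2 + 2*k + 2)/9 (degree 3 ≤ 3).
So s_k = (B(k−1)f/C)·t_k = (-(3*k**3 - 4*k**2 + 2*k + 2)/(9*k**3 + 6*k**2 + 8*k + 8))·t_k = (-2)**k*(3*k**3 - 4*k**2 + 2*k + 2).
Δs = (-2)**k*(-9*k**3 - 6*k**2 - 8*k - 8), as required.
Telescope: S(n) = s_(n+1) − s_(2) = (-2)**(n + 1)*(3*n**3 + 5*n**2 + 3*n + 3) − (56) = -6*(-2)**n*n**3 - 10*(-2)**n*n**2 - 6*(-2)**n*n - 6*(-2)**n - 56.

S(n) = - 6 \left(-2\right)^{n} n^{3} - 10 \left(-2\right)^{n} n^{2} - 6 \left(-2\right)^{n} n - 6 \left(-2\right)^{n} - 56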